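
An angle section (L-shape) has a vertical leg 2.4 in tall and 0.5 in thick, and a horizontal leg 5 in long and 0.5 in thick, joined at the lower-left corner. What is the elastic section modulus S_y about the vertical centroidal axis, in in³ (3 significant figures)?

Break the section into simple shapes (no overlaps), measuring from the bottom-left corner of the bounding box.
Vertical leg: 0.5 × 2.4, A = 1.2 in², x = 0.25 in, Ī = 0.025 in⁴.
Horizontal leg (remainder): 4.5 × 0.5, A = 2.25 in², x = 2.75 in, Ī = 3.7969 in⁴.
Centroid: x̄ = ΣA·x / ΣA = 1.8804 in.
Transfer each piece to the vertical centroidal axis using Ī + A·d² with d = x − 1.8804:
  vertical leg: d = -1.6304 in → contributes +3.215 in⁴
  horizontal leg (remainder): d = 0.86957 in → contributes +5.4982 in⁴
Total I = 8.7132 in⁴.
Extreme fibre distance c = 3.1196 in; S = I/c = 2.7931 in³.

S_y ≈ 2.79 in³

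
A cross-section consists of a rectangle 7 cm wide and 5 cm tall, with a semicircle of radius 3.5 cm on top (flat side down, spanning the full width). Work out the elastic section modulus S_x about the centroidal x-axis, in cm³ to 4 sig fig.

S_x ≈ 62.49 cm³

Split into non-overlapping primitives; take the origin at the lower-left of the bounding box.
Rectangular body: 7 × 5, A = 35 cm², y = 2.5 cm, Ī = 72.9167 cm⁴.
Semicircular cap: semicircle r = 3.5, A = 19.2423 cm², y = 6.48545 cm, Ī = 16.4704 cm⁴.
Centroid: ȳ = ΣA·y / ΣA = 3.91382 cm.
Transfer each piece to the centroidal x-axis using Ī + A·d² with d = y − 3.91382:
  rectangular body: d = -1.41382 cm → contributes +142.878 cm⁴
  semicircular cap: d = 2.57162 cm → contributes +143.724 cm⁴
Total I = 286.602 cm⁴.
Extreme fibre distance c = 4.58618 cm; S = I/c = 62.4926 cm³.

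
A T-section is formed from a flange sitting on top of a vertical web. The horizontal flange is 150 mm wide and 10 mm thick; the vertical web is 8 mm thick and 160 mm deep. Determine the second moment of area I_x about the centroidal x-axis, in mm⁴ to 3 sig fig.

Split into non-overlapping primitives; take the origin at the lower-left of the bounding box.
Flange: 150 × 10, A = 1 500 mm², y = 165 mm, Ī = 12 500 mm⁴.
Web: 8 × 160, A = 1 280 mm², y = 80 mm, Ī = 2 730 667 mm⁴.
Centroid: ȳ = ΣA·y / ΣA = 125.86 mm.
Transfer each piece to the centroidal x-axis using Ī + A·d² with d = y − 125.86:
  flange: d = 39.137 mm → contributes +2 310 021 mm⁴
  web: d = -45.863 mm → contributes +5 423 074 mm⁴
Total I = 7 733 095 mm⁴.

I_x ≈ 7.73 × 10⁶ mm⁴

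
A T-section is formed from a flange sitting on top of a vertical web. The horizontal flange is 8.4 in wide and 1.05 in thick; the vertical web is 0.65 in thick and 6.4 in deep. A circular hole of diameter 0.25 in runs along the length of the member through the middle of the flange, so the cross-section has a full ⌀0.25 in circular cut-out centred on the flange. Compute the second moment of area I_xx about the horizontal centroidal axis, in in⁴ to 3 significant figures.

I_xx ≈ 54.2 in⁴

Break the section into simple shapes (no overlaps), measuring from the bottom-left corner of the bounding box.
Flange: 8.4 × 1.05, A = 8.82 in², y = 6.925 in, Ī = 0.81034 in⁴.
Web: 0.65 × 6.4, A = 4.16 in², y = 3.2 in, Ī = 14.199 in⁴.
Hole (subtracted): ⌀0.25, A = 0.049087 in², y = 6.925 in, Ī = 0.00019175 in⁴.
Centroid: ȳ = ΣA·y / ΣA = 5.7266 in.
Transfer each piece to the horizontal centroidal axis using Ī + A·d² with d = y − 5.7266:
  flange: d = 1.1984 in → contributes +13.477 in⁴
  web: d = -2.5266 in → contributes +40.756 in⁴
  hole: d = 1.1984 in → contributes −0.070686 in⁴
Total I = 54.162 in⁴.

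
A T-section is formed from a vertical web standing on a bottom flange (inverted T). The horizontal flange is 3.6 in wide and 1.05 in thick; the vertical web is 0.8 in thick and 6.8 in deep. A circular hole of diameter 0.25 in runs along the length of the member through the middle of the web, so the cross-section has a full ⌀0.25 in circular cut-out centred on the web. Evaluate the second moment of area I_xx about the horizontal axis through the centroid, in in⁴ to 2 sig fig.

I_xx ≈ 56 in⁴

Split into non-overlapping primitives; take the origin at the lower-left of the bounding box.
Flange: 3.6 × 1.05, A = 3.78 in², y = 0.525 in, Ī = 0.3473 in⁴.
Web: 0.8 × 6.8, A = 5.44 in², y = 4.45 in, Ī = 20.96 in⁴.
Hole (subtracted): ⌀0.25, A = 0.04909 in², y = 4.45 in, Ī = 0.0001917 in⁴.
Centroid: ȳ = ΣA·y / ΣA = 2.832 in.
Transfer each piece to the horizontal axis through the centroid using Ī + A·d² with d = y − 2.832:
  flange: d = -2.307 in → contributes +20.47 in⁴
  web: d = 1.618 in → contributes +35.2 in⁴
  hole: d = 1.618 in → contributes −0.1287 in⁴
Total I = 55.54 in⁴.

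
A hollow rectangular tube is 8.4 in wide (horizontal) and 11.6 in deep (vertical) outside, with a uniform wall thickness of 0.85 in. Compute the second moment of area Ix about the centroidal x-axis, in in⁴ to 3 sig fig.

Ix ≈ 551 in⁴

Split into non-overlapping primitives; take the origin at the lower-left of the bounding box.
Outer rectangle: 8.4 × 11.6, A = 97.44 in², y = 5.8 in, Ī = 1092.6 in⁴.
Inner void (subtracted): 6.7 × 9.9, A = 66.33 in², y = 5.8 in, Ī = 541.75 in⁴.
By symmetry the centroid is at mid-height, ȳ = 5.8 in.
All pieces are centred on the centroidal x-axis, so I = ΣĪ (holes subtracted) = 550.88 in⁴.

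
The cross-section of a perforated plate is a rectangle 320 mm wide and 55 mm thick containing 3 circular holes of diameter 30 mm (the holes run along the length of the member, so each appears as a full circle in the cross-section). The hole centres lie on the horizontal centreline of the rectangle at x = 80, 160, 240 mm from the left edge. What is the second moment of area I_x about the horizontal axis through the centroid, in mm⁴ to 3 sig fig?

I_x ≈ 4.32 × 10⁶ mm⁴

Treat the section as a set of non-overlapping primitives; coordinates are from the bounding-box lower-left.
Plate: 320 × 55, A = 17 600 mm², y = 27.5 mm, Ī = 4 436 667 mm⁴.
Hole 1 (subtracted): ⌀30, A = 706.86 mm², y = 27.5 mm, Ī = 39 761 mm⁴.
Hole 2 (subtracted): ⌀30, A = 706.86 mm², y = 27.5 mm, Ī = 39 761 mm⁴.
Hole 3 (subtracted): ⌀30, A = 706.86 mm², y = 27.5 mm, Ī = 39 761 mm⁴.
By symmetry the centroid is at mid-height, ȳ = 27.5 mm.
All pieces are centred on the horizontal axis through the centroid, so I = ΣĪ (holes subtracted) = 4 317 384 mm⁴.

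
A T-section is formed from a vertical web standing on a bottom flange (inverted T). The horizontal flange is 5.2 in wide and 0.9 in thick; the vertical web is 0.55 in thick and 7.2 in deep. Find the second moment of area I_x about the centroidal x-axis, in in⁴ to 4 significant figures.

I_x ≈ 52.61 in⁴

Split into non-overlapping primitives; take the origin at the lower-left of the bounding box.
Flange: 5.2 × 0.9, A = 4.68 in², y = 0.45 in, Ī = 0.3159 in⁴.
Web: 0.55 × 7.2, A = 3.96 in², y = 4.5 in, Ī = 17.1072 in⁴.
Centroid: ȳ = ΣA·y / ΣA = 2.30625 in.
Transfer each piece to the centroidal x-axis using Ī + A·d² with d = y − 2.30625:
  flange: d = -1.85625 in → contributes +16.4416 in⁴
  web: d = 2.19375 in → contributes +36.1649 in⁴
Total I = 52.6065 in⁴.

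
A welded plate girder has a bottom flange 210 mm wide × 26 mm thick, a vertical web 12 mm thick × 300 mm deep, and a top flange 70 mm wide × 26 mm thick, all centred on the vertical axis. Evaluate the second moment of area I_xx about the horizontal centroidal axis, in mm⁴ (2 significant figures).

Treat the section as a set of non-overlapping primitives; coordinates are from the bounding-box lower-left.
Bottom plate: 210 × 26, A = 5 460 mm², y = 13 mm, Ī = 307 580 mm⁴.
Web plate: 12 × 300, A = 3 600 mm², y = 176 mm, Ī = 27 000 000 mm⁴.
Top plate: 70 × 26, A = 1 820 mm², y = 339 mm, Ī = 102 527 mm⁴.
Centroid: ȳ = ΣA·y / ΣA = 121.5 mm.
Transfer each piece to the horizontal centroidal axis using Ī + A·d² with d = y − 121.5:
  bottom plate: d = -108.5 mm → contributes +64 544 867 mm⁴
  web plate: d = 54.53 mm → contributes +37 705 888 mm⁴
  top plate: d = 217.5 mm → contributes +86 226 100 mm⁴
Total I = 188 476 855 mm⁴.

I_xx ≈ 1.9 × 10⁸ mm⁴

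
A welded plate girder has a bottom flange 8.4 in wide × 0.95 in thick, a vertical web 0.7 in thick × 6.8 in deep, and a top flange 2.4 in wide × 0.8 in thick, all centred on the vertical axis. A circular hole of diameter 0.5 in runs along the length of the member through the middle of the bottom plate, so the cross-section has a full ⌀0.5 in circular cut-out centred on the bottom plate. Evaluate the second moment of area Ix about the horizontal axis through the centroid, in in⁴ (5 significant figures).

Ix ≈ 127.49 in⁴

Treat the section as a set of non-overlapping primitives; coordinates are from the bounding-box lower-left.
Bottom plate: 8.4 × 0.95, A = 7.98 in², y = 0.475 in, Ī = 0.6001625 in⁴.
Web plate: 0.7 × 6.8, A = 4.76 in², y = 4.35 in, Ī = 18.34187 in⁴.
Top plate: 2.4 × 0.8, A = 1.92 in², y = 8.15 in, Ī = 0.1024 in⁴.
Hole (subtracted): ⌀0.5, A = 0.1963495 in², y = 0.475 in, Ī = 0.003067962 in⁴.
Centroid: ȳ = ΣA·y / ΣA = 2.769096 in.
Transfer each piece to the horizontal axis through the centroid using Ī + A·d² with d = y − 2.769096:
  bottom plate: d = -2.294096 in → contributes +42.59791 in⁴
  web plate: d = 1.580904 in → contributes +30.23833 in⁴
  top plate: d = 5.380904 in → contributes +55.69433 in⁴
  hole: d = -2.294096 in → contributes −1.036431 in⁴
Total I = 127.4941 in⁴.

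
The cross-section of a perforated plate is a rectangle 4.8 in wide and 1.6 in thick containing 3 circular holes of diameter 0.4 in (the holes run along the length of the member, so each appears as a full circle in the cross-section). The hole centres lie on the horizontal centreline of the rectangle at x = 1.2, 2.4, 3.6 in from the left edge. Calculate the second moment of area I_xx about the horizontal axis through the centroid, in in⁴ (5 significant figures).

I_xx ≈ 1.6346 in⁴

Treat the section as a set of non-overlapping primitives; coordinates are from the bounding-box lower-left.
Plate: 4.8 × 1.6, A = 7.68 in², y = 0.8 in, Ī = 1.6384 in⁴.
Hole 1 (subtracted): ⌀0.4, A = 0.1256637 in², y = 0.8 in, Ī = 0.001256637 in⁴.
Hole 2 (subtracted): ⌀0.4, A = 0.1256637 in², y = 0.8 in, Ī = 0.001256637 in⁴.
Hole 3 (subtracted): ⌀0.4, A = 0.1256637 in², y = 0.8 in, Ī = 0.001256637 in⁴.
By symmetry the centroid is at mid-height, ȳ = 0.8 in.
All pieces are centred on the horizontal axis through the centroid, so I = ΣĪ (holes subtracted) = 1.63463 in⁴.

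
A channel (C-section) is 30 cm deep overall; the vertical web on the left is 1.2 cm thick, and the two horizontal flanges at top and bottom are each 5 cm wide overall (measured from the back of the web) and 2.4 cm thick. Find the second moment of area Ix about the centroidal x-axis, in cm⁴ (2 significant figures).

Decompose the section into non-overlapping parts with the origin at the bottom-left of its bounding rectangle.
Web: 1.2 × 30, A = 36 cm², y = 15 cm, Ī = 2 700 cm⁴.
Top flange (beyond web): 3.8 × 2.4, A = 9.12 cm², y = 28.8 cm, Ī = 4.378 cm⁴.
Bottom flange (beyond web): 3.8 × 2.4, A = 9.12 cm², y = 1.2 cm, Ī = 4.378 cm⁴.
By symmetry the centroid is at mid-height, ȳ = 15 cm.
Transfer each piece to the centroidal x-axis using Ī + A·d² with d = y − 15:
  web: d = 0 cm → contributes +2 700 cm⁴
  top flange (beyond web): d = 13.8 cm → contributes +1 741 cm⁴
  bottom flange (beyond web): d = -13.8 cm → contributes +1 741 cm⁴
Total I = 6 182 cm⁴.

Ix ≈ 6200 cm⁴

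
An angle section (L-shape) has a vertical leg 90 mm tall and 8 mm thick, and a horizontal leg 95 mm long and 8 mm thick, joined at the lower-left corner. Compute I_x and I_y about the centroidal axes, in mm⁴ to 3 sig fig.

Split into non-overlapping primitives; take the origin at the lower-left of the bounding box.
Vertical leg: 8 × 90, A = 720 mm², y = 45 mm, Ī = 486 000 mm⁴.
Horizontal leg (remainder): 87 × 8, A = 696 mm², y = 4 mm, Ī = 3 712 mm⁴.
Centroid: ȳ = ΣA·y / ΣA = 24.847 mm.
Transfer each piece to the centroidal x-axis using Ī + A·d² with d = y − 24.847:
  vertical leg: d = 20.153 mm → contributes +778 410 mm⁴
  horizontal leg (remainder): d = -20.847 mm → contributes +306 205 mm⁴
Total I = 1 084 615 mm⁴.
For the y-axis: x̄ = 27.347 mm.
Repeating about the centroidal y-axis gives I_y = 1 241 325 mm⁴.

I_x ≈ 1.08 × 10⁶ mm⁴, I_y ≈ 1.24 × 10⁶ mm⁴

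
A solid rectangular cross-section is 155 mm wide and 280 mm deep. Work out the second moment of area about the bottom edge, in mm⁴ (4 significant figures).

I_base ≈ 1.134 × 10⁹ mm⁴

The section: 155 × 280, A = 43 400 mm², y = 140 mm, Ī = 283 546 667 mm⁴.
Transfer it to the base of the section using Ī + A·d² with d = y − 0:
  the section: d = 140 mm → contributes +1 134 186 667 mm⁴
Total I = 1 134 186 667 mm⁴.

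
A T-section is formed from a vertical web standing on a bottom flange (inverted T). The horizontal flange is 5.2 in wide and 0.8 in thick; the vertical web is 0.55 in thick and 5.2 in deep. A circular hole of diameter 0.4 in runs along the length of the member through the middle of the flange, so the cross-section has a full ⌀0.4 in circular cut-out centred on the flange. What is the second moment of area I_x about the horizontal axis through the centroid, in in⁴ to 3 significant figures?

I_x ≈ 21.7 in⁴

Split into non-overlapping primitives; take the origin at the lower-left of the bounding box.
Flange: 5.2 × 0.8, A = 4.16 in², y = 0.4 in, Ī = 0.22187 in⁴.
Web: 0.55 × 5.2, A = 2.86 in², y = 3.4 in, Ī = 6.4445 in⁴.
Hole (subtracted): ⌀0.4, A = 0.12566 in², y = 0.4 in, Ī = 0.0012566 in⁴.
Centroid: ȳ = ΣA·y / ΣA = 1.6445 in.
Transfer each piece to the horizontal axis through the centroid using Ī + A·d² with d = y − 1.6445:
  flange: d = -1.2445 in → contributes +6.6648 in⁴
  web: d = 1.7555 in → contributes +15.258 in⁴
  hole: d = -1.2445 in → contributes −0.19588 in⁴
Total I = 21.727 in⁴.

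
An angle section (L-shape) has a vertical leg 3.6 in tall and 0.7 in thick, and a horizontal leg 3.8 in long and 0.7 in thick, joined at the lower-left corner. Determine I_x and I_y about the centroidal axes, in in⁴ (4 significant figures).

Break the section into simple shapes (no overlaps), measuring from the bottom-left corner of the bounding box.
Vertical leg: 0.7 × 3.6, A = 2.52 in², y = 1.8 in, Ī = 2.7216 in⁴.
Horizontal leg (remainder): 3.1 × 0.7, A = 2.17 in², y = 0.35 in, Ī = 0.0886083 in⁴.
Centroid: ȳ = ΣA·y / ΣA = 1.1291 in.
Transfer each piece to the centroidal x-axis using Ī + A·d² with d = y − 1.1291:
  vertical leg: d = 0.670896 in → contributes +3.85585 in⁴
  horizontal leg (remainder): d = -0.779104 in → contributes +1.40581 in⁴
Total I = 5.26166 in⁴.
For the y-axis: x̄ = 1.2291 in.
Repeating about the centroidal y-axis gives I_y = 6.04986 in⁴.

I_x ≈ 5.262 in⁴, I_y ≈ 6.050 in⁴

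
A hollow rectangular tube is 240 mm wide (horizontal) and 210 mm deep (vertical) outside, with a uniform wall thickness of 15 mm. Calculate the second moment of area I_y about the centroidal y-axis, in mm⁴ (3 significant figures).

I_y ≈ 1.03 × 10⁸ mm⁴

Break the section into simple shapes (no overlaps), measuring from the bottom-left corner of the bounding box.
Outer rectangle: 240 × 210, A = 50 400 mm², x = 120 mm, Ī = 241 920 000 mm⁴.
Inner void (subtracted): 210 × 180, A = 37 800 mm², x = 120 mm, Ī = 138 915 000 mm⁴.
By symmetry the centroid is at mid-width, x̄ = 120 mm.
All pieces are centred on the centroidal y-axis, so I = ΣĪ (holes subtracted) = 103 005 000 mm⁴.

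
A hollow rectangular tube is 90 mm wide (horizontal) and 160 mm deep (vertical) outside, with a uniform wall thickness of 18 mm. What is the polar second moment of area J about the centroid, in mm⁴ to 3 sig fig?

J ≈ 3.02 × 10⁷ mm⁴

Break the section into simple shapes (no overlaps), measuring from the bottom-left corner of the bounding box.
Outer rectangle: 90 × 160, A = 14 400 mm², y = 80 mm, Ī = 30 720 000 mm⁴.
Inner void (subtracted): 54 × 124, A = 6 696 mm², y = 80 mm, Ī = 8 579 808 mm⁴.
By symmetry the centroid is at mid-height, ȳ = 80 mm.
All pieces are centred on the centroidal x-axis, so I = ΣĪ (holes subtracted) = 22 140 192 mm⁴.
Repeating about the centroidal y-axis gives I_y = 8 092 872 mm⁴.
Polar second moment: J = I_x + I_y = 30 233 064 mm⁴.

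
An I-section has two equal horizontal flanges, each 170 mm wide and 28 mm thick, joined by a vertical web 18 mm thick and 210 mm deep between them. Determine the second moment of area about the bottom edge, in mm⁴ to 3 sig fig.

Decompose the section into non-overlapping parts with the origin at the bottom-left of its bounding rectangle.
Bottom flange: 170 × 28, A = 4 760 mm², y = 14 mm, Ī = 310 987 mm⁴.
Web: 18 × 210, A = 3 780 mm², y = 133 mm, Ī = 13 891 500 mm⁴.
Top flange: 170 × 28, A = 4 760 mm², y = 252 mm, Ī = 310 987 mm⁴.
Transfer each piece to a horizontal axis along the bottom face using Ī + A·d² with d = y − 0:
  bottom flange: d = 14 mm → contributes +1 243 947 mm⁴
  web: d = 133 mm → contributes +80 755 920 mm⁴
  top flange: d = 252 mm → contributes +302 590 027 mm⁴
Total I = 384 589 893 mm⁴.

I_base ≈ 3.85 × 10⁸ mm⁴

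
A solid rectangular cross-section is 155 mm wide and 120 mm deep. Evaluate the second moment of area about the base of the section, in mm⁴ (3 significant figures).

The section: 155 × 120, A = 18 600 mm², y = 60 mm, Ī = 22 320 000 mm⁴.
Transfer it to a horizontal axis along the bottom face using Ī + A·d² with d = y − 0:
  the section: d = 60 mm → contributes +89 280 000 mm⁴
Total I = 89 280 000 mm⁴.

I_base ≈ 8.93 × 10⁷ mm⁴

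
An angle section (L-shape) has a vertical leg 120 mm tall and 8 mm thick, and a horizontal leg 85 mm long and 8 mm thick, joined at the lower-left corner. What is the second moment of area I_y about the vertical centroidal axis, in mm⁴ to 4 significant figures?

I_y ≈ 9.872 × 10⁵ mm⁴

Split into non-overlapping primitives; take the origin at the lower-left of the bounding box.
Vertical leg: 8 × 120, A = 960 mm², x = 4 mm, Ī = 5 120 mm⁴.
Horizontal leg (remainder): 77 × 8, A = 616 mm², x = 46.5 mm, Ī = 304 355 mm⁴.
Centroid: x̄ = ΣA·x / ΣA = 20.6117 mm.
Transfer each piece to the vertical centroidal axis using Ī + A·d² with d = x − 20.6117:
  vertical leg: d = -16.6117 mm → contributes +270 030 mm⁴
  horizontal leg (remainder): d = 25.8883 mm → contributes +717 202 mm⁴
Total I = 987 232 mm⁴.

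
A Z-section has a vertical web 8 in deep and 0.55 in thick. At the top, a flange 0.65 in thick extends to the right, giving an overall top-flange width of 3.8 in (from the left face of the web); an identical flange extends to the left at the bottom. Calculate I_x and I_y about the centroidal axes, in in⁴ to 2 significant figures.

Decompose the section into non-overlapping parts with the origin at the bottom-left of its bounding rectangle.
Web: 0.55 × 8, A = 4.4 in², y = 4 in, Ī = 23.47 in⁴.
Top flange (beyond web): 3.25 × 0.65, A = 2.113 in², y = 7.675 in, Ī = 0.07438 in⁴.
Bottom flange (beyond web): 3.25 × 0.65, A = 2.113 in², y = 0.325 in, Ī = 0.07438 in⁴.
Centroid: ȳ = ΣA·y / ΣA = 4 in.
Transfer each piece to the centroidal x-axis using Ī + A·d² with d = y − 4:
  web: d = 0 in → contributes +23.47 in⁴
  top flange (beyond web): d = 3.675 in → contributes +28.61 in⁴
  bottom flange (beyond web): d = -3.675 in → contributes +28.61 in⁴
Total I = 80.68 in⁴.
For the y-axis: x̄ = 3.525 in.
Repeating about the centroidal y-axis gives I_y = 19.08 in⁴.

I_x ≈ 81 in⁴, I_y ≈ 19 in⁴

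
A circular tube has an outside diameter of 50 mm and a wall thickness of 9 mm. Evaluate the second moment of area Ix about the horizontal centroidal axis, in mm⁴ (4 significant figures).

Ix ≈ 2.553 × 10⁵ mm⁴

Split into non-overlapping primitives; take the origin at the lower-left of the bounding box.
Outer circle: ⌀50, A = 1963.5 mm², y = 25 mm, Ī = 306 796 mm⁴.
Bore (subtracted): ⌀32, A = 804.248 mm², y = 25 mm, Ī = 51471.9 mm⁴.
By symmetry the centroid is at mid-height, ȳ = 25 mm.
All pieces are centred on the horizontal centroidal axis, so I = ΣĪ (holes subtracted) = 255 324 mm⁴.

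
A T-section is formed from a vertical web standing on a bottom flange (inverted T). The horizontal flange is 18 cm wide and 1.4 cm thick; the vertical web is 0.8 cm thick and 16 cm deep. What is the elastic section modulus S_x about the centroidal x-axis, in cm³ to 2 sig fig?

Treat the section as a set of non-overlapping primitives; coordinates are from the bounding-box lower-left.
Flange: 18 × 1.4, A = 25.2 cm², y = 0.7 cm, Ī = 4.116 cm⁴.
Web: 0.8 × 16, A = 12.8 cm², y = 9.4 cm, Ī = 273.1 cm⁴.
Centroid: ȳ = ΣA·y / ΣA = 3.631 cm.
Transfer each piece to the centroidal x-axis using Ī + A·d² with d = y − 3.631:
  flange: d = -2.931 cm → contributes +220.5 cm⁴
  web: d = 5.769 cm → contributes +699.1 cm⁴
Total I = 919.7 cm⁴.
Extreme fibre distance c = 13.77 cm; S = I/c = 66.79 cm³.

S_x ≈ 67 cm³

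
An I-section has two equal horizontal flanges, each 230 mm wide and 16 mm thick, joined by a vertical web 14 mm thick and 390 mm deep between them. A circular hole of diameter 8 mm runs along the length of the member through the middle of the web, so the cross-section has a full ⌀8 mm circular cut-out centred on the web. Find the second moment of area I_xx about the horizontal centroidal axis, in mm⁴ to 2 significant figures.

Break the section into simple shapes (no overlaps), measuring from the bottom-left corner of the bounding box.
Bottom flange: 230 × 16, A = 3 680 mm², y = 8 mm, Ī = 78 507 mm⁴.
Web: 14 × 390, A = 5 460 mm², y = 211 mm, Ī = 69 205 500 mm⁴.
Top flange: 230 × 16, A = 3 680 mm², y = 414 mm, Ī = 78 507 mm⁴.
Hole (subtracted): ⌀8, A = 50.27 mm², y = 211 mm, Ī = 201.1 mm⁴.
By symmetry the centroid is at mid-height, ȳ = 211 mm.
Transfer each piece to the horizontal centroidal axis using Ī + A·d² with d = y − 211:
  bottom flange: d = -203 mm → contributes +151 727 627 mm⁴
  web: d = 0 mm → contributes +69 205 500 mm⁴
  top flange: d = 203 mm → contributes +151 727 627 mm⁴
  hole: d = 0 mm → contributes −201.1 mm⁴
Total I = 372 660 552 mm⁴.

I_xx ≈ 3.7 × 10⁸ mm⁴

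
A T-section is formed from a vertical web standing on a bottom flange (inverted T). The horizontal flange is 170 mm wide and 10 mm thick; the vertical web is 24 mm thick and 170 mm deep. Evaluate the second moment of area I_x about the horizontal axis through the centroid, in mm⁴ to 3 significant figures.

Treat the section as a set of non-overlapping primitives; coordinates are from the bounding-box lower-left.
Flange: 170 × 10, A = 1 700 mm², y = 5 mm, Ī = 14 167 mm⁴.
Web: 24 × 170, A = 4 080 mm², y = 95 mm, Ī = 9 826 000 mm⁴.
Centroid: ȳ = ΣA·y / ΣA = 68.529 mm.
Transfer each piece to the horizontal axis through the centroid using Ī + A·d² with d = y − 68.529:
  flange: d = -63.529 mm → contributes +6 875 343 mm⁴
  web: d = 26.471 mm → contributes +12 684 824 mm⁴
Total I = 19 560 167 mm⁴.

I_x ≈ 1.96 × 10⁷ mm⁴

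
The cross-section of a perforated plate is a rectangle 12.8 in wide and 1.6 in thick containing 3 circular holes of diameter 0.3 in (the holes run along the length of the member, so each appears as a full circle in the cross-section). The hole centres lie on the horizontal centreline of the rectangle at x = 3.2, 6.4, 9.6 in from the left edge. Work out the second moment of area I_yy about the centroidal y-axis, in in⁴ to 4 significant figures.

I_yy ≈ 278.2 in⁴

Decompose the section into non-overlapping parts with the origin at the bottom-left of its bounding rectangle.
Plate: 12.8 × 1.6, A = 20.48 in², x = 6.4 in, Ī = 279.62 in⁴.
Hole 1 (subtracted): ⌀0.3, A = 0.0706858 in², x = 3.2 in, Ī = 0.000397608 in⁴.
Hole 2 (subtracted): ⌀0.3, A = 0.0706858 in², x = 6.4 in, Ī = 0.000397608 in⁴.
Hole 3 (subtracted): ⌀0.3, A = 0.0706858 in², x = 9.6 in, Ī = 0.000397608 in⁴.
By symmetry the centroid is at mid-width, x̄ = 6.4 in.
Transfer each piece to the centroidal y-axis using Ī + A·d² with d = x − 6.4:
  plate: d = 0 in → contributes +279.62 in⁴
  hole 1: d = -3.2 in → contributes −0.724221 in⁴
  hole 2: d = 0 in → contributes −0.000397608 in⁴
  hole 3: d = 3.2 in → contributes −0.724221 in⁴
Total I = 278.171 in⁴.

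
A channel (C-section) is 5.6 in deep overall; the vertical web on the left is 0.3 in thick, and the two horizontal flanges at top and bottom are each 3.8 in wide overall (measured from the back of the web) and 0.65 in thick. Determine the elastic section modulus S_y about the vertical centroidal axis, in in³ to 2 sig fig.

Split into non-overlapping primitives; take the origin at the lower-left of the bounding box.
Web: 0.3 × 5.6, A = 1.68 in², x = 0.15 in, Ī = 0.0126 in⁴.
Top flange (beyond web): 3.5 × 0.65, A = 2.275 in², x = 2.05 in, Ī = 2.322 in⁴.
Bottom flange (beyond web): 3.5 × 0.65, A = 2.275 in², x = 2.05 in, Ī = 2.322 in⁴.
Centroid: x̄ = ΣA·x / ΣA = 1.538 in.
Transfer each piece to the vertical centroidal axis using Ī + A·d² with d = x − 1.538:
  web: d = -1.388 in → contributes +3.248 in⁴
  top flange (beyond web): d = 0.5124 in → contributes +2.92 in⁴
  bottom flange (beyond web): d = 0.5124 in → contributes +2.92 in⁴
Total I = 9.087 in⁴.
Extreme fibre distance c = 2.262 in; S = I/c = 4.016 in³.

S_y ≈ 4.0 in³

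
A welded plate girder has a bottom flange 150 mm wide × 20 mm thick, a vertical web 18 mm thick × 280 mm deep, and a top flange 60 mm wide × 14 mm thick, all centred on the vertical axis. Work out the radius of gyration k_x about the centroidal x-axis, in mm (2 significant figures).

Split into non-overlapping primitives; take the origin at the lower-left of the bounding box.
Bottom plate: 150 × 20, A = 3 000 mm², y = 10 mm, Ī = 100 000 mm⁴.
Web plate: 18 × 280, A = 5 040 mm², y = 160 mm, Ī = 32 928 000 mm⁴.
Top plate: 60 × 14, A = 840 mm², y = 307 mm, Ī = 13 720 mm⁴.
Centroid: ȳ = ΣA·y / ΣA = 123.2 mm.
Transfer each piece to the centroidal x-axis using Ī + A·d² with d = y − 123.2:
  bottom plate: d = -113.2 mm → contributes +38 562 915 mm⁴
  web plate: d = 36.77 mm → contributes +39 742 346 mm⁴
  top plate: d = 183.8 mm → contributes +28 381 790 mm⁴
Total I = 106 687 051 mm⁴.
Radius of gyration: k = √(I/A) = √(106 687 051 / 8 880) = 109.6 mm.

k_x ≈ 110 mm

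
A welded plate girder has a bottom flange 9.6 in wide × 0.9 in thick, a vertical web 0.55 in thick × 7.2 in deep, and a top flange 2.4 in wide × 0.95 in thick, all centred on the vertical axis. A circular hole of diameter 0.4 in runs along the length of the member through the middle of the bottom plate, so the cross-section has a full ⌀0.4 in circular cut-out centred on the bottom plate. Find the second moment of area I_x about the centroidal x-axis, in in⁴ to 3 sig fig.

Break the section into simple shapes (no overlaps), measuring from the bottom-left corner of the bounding box.
Bottom plate: 9.6 × 0.9, A = 8.64 in², y = 0.45 in, Ī = 0.5832 in⁴.
Web plate: 0.55 × 7.2, A = 3.96 in², y = 4.5 in, Ī = 17.107 in⁴.
Top plate: 2.4 × 0.95, A = 2.28 in², y = 8.575 in, Ī = 0.17148 in⁴.
Hole (subtracted): ⌀0.4, A = 0.12566 in², y = 0.45 in, Ī = 0.0012566 in⁴.
Centroid: ȳ = ΣA·y / ΣA = 2.7926 in.
Transfer each piece to the centroidal x-axis using Ī + A·d² with d = y − 2.7926:
  bottom plate: d = -2.3426 in → contributes +47.996 in⁴
  web plate: d = 1.7074 in → contributes +28.652 in⁴
  top plate: d = 5.7824 in → contributes +76.407 in⁴
  hole: d = -2.3426 in → contributes −0.69085 in⁴
Total I = 152.36 in⁴.

I_x ≈ 152 in⁴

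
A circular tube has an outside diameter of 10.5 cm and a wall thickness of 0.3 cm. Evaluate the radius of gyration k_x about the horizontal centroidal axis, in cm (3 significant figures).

k_x ≈ 3.61 cm

Split into non-overlapping primitives; take the origin at the lower-left of the bounding box.
Outer circle: ⌀10.5, A = 86.59 cm², y = 5.25 cm, Ī = 596.66 cm⁴.
Bore (subtracted): ⌀9.9, A = 76.977 cm², y = 5.25 cm, Ī = 471.53 cm⁴.
By symmetry the centroid is at mid-height, ȳ = 5.25 cm.
All pieces are centred on the horizontal centroidal axis, so I = ΣĪ (holes subtracted) = 125.13 cm⁴.
Radius of gyration: k = √(I/A) = √(125.13 / 9.6133) = 3.6078 cm.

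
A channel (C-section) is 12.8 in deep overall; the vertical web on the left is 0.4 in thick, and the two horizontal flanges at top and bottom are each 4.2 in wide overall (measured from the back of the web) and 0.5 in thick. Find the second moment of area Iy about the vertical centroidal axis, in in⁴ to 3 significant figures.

Break the section into simple shapes (no overlaps), measuring from the bottom-left corner of the bounding box.
Web: 0.4 × 12.8, A = 5.12 in², x = 0.2 in, Ī = 0.068267 in⁴.
Top flange (beyond web): 3.8 × 0.5, A = 1.9 in², x = 2.3 in, Ī = 2.2863 in⁴.
Bottom flange (beyond web): 3.8 × 0.5, A = 1.9 in², x = 2.3 in, Ī = 2.2863 in⁴.
Centroid: x̄ = ΣA·x / ΣA = 1.0946 in.
Transfer each piece to the vertical centroidal axis using Ī + A·d² with d = x − 1.0946:
  web: d = -0.89462 in → contributes +4.166 in⁴
  top flange (beyond web): d = 1.2054 in → contributes +5.0469 in⁴
  bottom flange (beyond web): d = 1.2054 in → contributes +5.0469 in⁴
Total I = 14.26 in⁴.

Iy ≈ 14.3 in⁴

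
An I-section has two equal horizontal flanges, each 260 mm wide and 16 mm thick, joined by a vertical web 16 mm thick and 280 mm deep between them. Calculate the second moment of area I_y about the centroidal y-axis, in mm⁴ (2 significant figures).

Break the section into simple shapes (no overlaps), measuring from the bottom-left corner of the bounding box.
Bottom flange: 260 × 16, A = 4 160 mm², x = 130 mm, Ī = 23 434 667 mm⁴.
Web: 16 × 280, A = 4 480 mm², x = 130 mm, Ī = 95 573 mm⁴.
Top flange: 260 × 16, A = 4 160 mm², x = 130 mm, Ī = 23 434 667 mm⁴.
By symmetry the centroid is at mid-width, x̄ = 130 mm.
All pieces are centred on the centroidal y-axis, so I = ΣĪ = 46 964 907 mm⁴.

I_y ≈ 4.7 × 10⁷ mm⁴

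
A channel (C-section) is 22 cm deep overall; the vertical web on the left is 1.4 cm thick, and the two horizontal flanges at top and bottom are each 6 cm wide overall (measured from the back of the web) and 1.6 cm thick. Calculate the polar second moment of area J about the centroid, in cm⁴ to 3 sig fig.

J ≈ 2900 cm⁴

Break the section into simple shapes (no overlaps), measuring from the bottom-left corner of the bounding box.
Web: 1.4 × 22, A = 30.8 cm², y = 11 cm, Ī = 1242.3 cm⁴.
Top flange (beyond web): 4.6 × 1.6, A = 7.36 cm², y = 21.2 cm, Ī = 1.5701 cm⁴.
Bottom flange (beyond web): 4.6 × 1.6, A = 7.36 cm², y = 0.8 cm, Ī = 1.5701 cm⁴.
By symmetry the centroid is at mid-height, ȳ = 11 cm.
Transfer each piece to the centroidal x-axis using Ī + A·d² with d = y − 11:
  web: d = 0 cm → contributes +1242.3 cm⁴
  top flange (beyond web): d = 10.2 cm → contributes +767.3 cm⁴
  bottom flange (beyond web): d = -10.2 cm → contributes +767.3 cm⁴
Total I = 2776.9 cm⁴.
For the y-axis: x̄ = 1.6701 cm.
Repeating about the centroidal y-axis gives I_y = 120.63 cm⁴.
Polar second moment: J = I_x + I_y = 2897.5 cm⁴.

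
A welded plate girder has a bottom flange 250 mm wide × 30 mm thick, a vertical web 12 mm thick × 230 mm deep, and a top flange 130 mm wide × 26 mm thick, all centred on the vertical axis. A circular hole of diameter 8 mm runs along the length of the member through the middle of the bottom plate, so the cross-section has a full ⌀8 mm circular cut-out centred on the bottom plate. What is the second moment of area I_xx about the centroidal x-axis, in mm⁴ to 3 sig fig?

I_xx ≈ 1.73 × 10⁸ mm⁴

Treat the section as a set of non-overlapping primitives; coordinates are from the bounding-box lower-left.
Bottom plate: 250 × 30, A = 7 500 mm², y = 15 mm, Ī = 562 500 mm⁴.
Web plate: 12 × 230, A = 2 760 mm², y = 145 mm, Ī = 12 167 000 mm⁴.
Top plate: 130 × 26, A = 3 380 mm², y = 273 mm, Ī = 190 407 mm⁴.
Hole (subtracted): ⌀8, A = 50.265 mm², y = 15 mm, Ī = 201.06 mm⁴.
Centroid: ȳ = ΣA·y / ΣA = 105.57 mm.
Transfer each piece to the centroidal x-axis using Ī + A·d² with d = y − 105.57:
  bottom plate: d = -90.571 mm → contributes +62 086 211 mm⁴
  web plate: d = 39.429 mm → contributes +16 457 757 mm⁴
  top plate: d = 167.43 mm → contributes +94 939 809 mm⁴
  hole: d = -90.571 mm → contributes −412 537 mm⁴
Total I = 173 071 240 mm⁴.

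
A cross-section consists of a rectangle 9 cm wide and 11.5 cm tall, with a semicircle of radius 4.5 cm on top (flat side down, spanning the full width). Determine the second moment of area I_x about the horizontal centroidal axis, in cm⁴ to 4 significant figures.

Decompose the section into non-overlapping parts with the origin at the bottom-left of its bounding rectangle.
Rectangular body: 9 × 11.5, A = 103.5 cm², y = 5.75 cm, Ī = 1140.66 cm⁴.
Semicircular cap: semicircle r = 4.5, A = 31.8086 cm², y = 13.4099 cm, Ī = 45.0072 cm⁴.
Centroid: ȳ = ΣA·y / ΣA = 7.5507 cm.
Transfer each piece to the horizontal centroidal axis using Ī + A·d² with d = y − 7.5507:
  rectangular body: d = -1.8007 cm → contributes +1476.26 cm⁴
  semicircular cap: d = 5.85916 cm → contributes +1136.99 cm⁴
Total I = 2613.25 cm⁴.

I_x ≈ 2613 cm⁴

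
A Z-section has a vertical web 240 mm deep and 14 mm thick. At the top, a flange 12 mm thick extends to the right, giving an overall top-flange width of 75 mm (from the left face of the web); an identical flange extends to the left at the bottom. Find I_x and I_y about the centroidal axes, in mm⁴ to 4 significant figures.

I_x ≈ 3.517 × 10⁷ mm⁴, I_y ≈ 2.568 × 10⁶ mm⁴

Decompose the section into non-overlapping parts with the origin at the bottom-left of its bounding rectangle.
Web: 14 × 240, A = 3 360 mm², y = 120 mm, Ī = 16 128 000 mm⁴.
Top flange (beyond web): 61 × 12, A = 732 mm², y = 234 mm, Ī = 8 784 mm⁴.
Bottom flange (beyond web): 61 × 12, A = 732 mm², y = 6 mm, Ī = 8 784 mm⁴.
Centroid: ȳ = ΣA·y / ΣA = 120 mm.
Transfer each piece to the centroidal x-axis using Ī + A·d² with d = y − 120:
  web: d = 0 mm → contributes +16 128 000 mm⁴
  top flange (beyond web): d = 114 mm → contributes +9 521 856 mm⁴
  bottom flange (beyond web): d = -114 mm → contributes +9 521 856 mm⁴
Total I = 35 171 712 mm⁴.
For the y-axis: x̄ = 68 mm.
Repeating about the centroidal y-axis gives I_y = 2 567 592 mm⁴.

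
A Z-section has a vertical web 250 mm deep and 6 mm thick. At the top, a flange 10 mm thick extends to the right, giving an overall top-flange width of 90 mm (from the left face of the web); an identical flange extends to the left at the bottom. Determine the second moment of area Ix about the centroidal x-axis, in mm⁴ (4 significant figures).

Ix ≈ 3.202 × 10⁷ mm⁴

Decompose the section into non-overlapping parts with the origin at the bottom-left of its bounding rectangle.
Web: 6 × 250, A = 1 500 mm², y = 125 mm, Ī = 7 812 500 mm⁴.
Top flange (beyond web): 84 × 10, A = 840 mm², y = 245 mm, Ī = 7 000 mm⁴.
Bottom flange (beyond web): 84 × 10, A = 840 mm², y = 5 mm, Ī = 7 000 mm⁴.
Centroid: ȳ = ΣA·y / ΣA = 125 mm.
Transfer each piece to the centroidal x-axis using Ī + A·d² with d = y − 125:
  web: d = 0 mm → contributes +7 812 500 mm⁴
  top flange (beyond web): d = 120 mm → contributes +12 103 000 mm⁴
  bottom flange (beyond web): d = -120 mm → contributes +12 103 000 mm⁴
Total I = 32 018 500 mm⁴.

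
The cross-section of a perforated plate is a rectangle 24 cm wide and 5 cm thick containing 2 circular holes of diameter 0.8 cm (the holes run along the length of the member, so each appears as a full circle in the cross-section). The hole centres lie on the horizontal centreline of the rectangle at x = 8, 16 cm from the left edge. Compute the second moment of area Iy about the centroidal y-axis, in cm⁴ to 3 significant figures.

Split into non-overlapping primitives; take the origin at the lower-left of the bounding box.
Plate: 24 × 5, A = 120 cm², x = 12 cm, Ī = 5 760 cm⁴.
Hole 1 (subtracted): ⌀0.8, A = 0.50265 cm², x = 8 cm, Ī = 0.020106 cm⁴.
Hole 2 (subtracted): ⌀0.8, A = 0.50265 cm², x = 16 cm, Ī = 0.020106 cm⁴.
By symmetry the centroid is at mid-width, x̄ = 12 cm.
Transfer each piece to the centroidal y-axis using Ī + A·d² with d = x − 12:
  plate: d = 0 cm → contributes +5 760 cm⁴
  hole 1: d = -4 cm → contributes −8.0626 cm⁴
  hole 2: d = 4 cm → contributes −8.0626 cm⁴
Total I = 5743.9 cm⁴.

Iy ≈ 5740 cm⁴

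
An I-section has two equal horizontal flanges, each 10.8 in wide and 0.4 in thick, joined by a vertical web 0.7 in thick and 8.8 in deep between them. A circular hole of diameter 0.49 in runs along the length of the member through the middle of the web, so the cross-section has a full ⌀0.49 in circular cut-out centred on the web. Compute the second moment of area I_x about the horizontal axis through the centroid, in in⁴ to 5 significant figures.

Split into non-overlapping primitives; take the origin at the lower-left of the bounding box.
Bottom flange: 10.8 × 0.4, A = 4.32 in², y = 0.2 in, Ī = 0.0576 in⁴.
Web: 0.7 × 8.8, A = 6.16 in², y = 4.8 in, Ī = 39.75253 in⁴.
Top flange: 10.8 × 0.4, A = 4.32 in², y = 9.4 in, Ī = 0.0576 in⁴.
Hole (subtracted): ⌀0.49, A = 0.1885741 in², y = 4.8 in, Ī = 0.00282979 in⁴.
By symmetry the centroid is at mid-height, ȳ = 4.8 in.
Transfer each piece to the horizontal axis through the centroid using Ī + A·d² with d = y − 4.8:
  bottom flange: d = -4.6 in → contributes +91.4688 in⁴
  web: d = 0 in → contributes +39.75253 in⁴
  top flange: d = 4.6 in → contributes +91.4688 in⁴
  hole: d = 0 in → contributes −0.00282979 in⁴
Total I = 222.6873 in⁴.

I_x ≈ 222.69 in⁴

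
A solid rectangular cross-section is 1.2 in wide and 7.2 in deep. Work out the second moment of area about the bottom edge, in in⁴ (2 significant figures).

I_base ≈ 150 in⁴

The section: 1.2 × 7.2, A = 8.64 in², y = 3.6 in, Ī = 37.32 in⁴.
Transfer it to the base of the section using Ī + A·d² with d = y − 0:
  the section: d = 3.6 in → contributes +149.3 in⁴
Total I = 149.3 in⁴.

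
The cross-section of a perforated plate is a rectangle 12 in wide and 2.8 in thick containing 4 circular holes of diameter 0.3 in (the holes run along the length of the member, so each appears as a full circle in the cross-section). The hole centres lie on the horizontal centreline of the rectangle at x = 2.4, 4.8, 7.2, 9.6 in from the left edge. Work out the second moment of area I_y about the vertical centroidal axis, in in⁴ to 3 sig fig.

Treat the section as a set of non-overlapping primitives; coordinates are from the bounding-box lower-left.
Plate: 12 × 2.8, A = 33.6 in², x = 6 in, Ī = 403.2 in⁴.
Hole 1 (subtracted): ⌀0.3, A = 0.070686 in², x = 2.4 in, Ī = 0.00039761 in⁴.
Hole 2 (subtracted): ⌀0.3, A = 0.070686 in², x = 4.8 in, Ī = 0.00039761 in⁴.
Hole 3 (subtracted): ⌀0.3, A = 0.070686 in², x = 7.2 in, Ī = 0.00039761 in⁴.
Hole 4 (subtracted): ⌀0.3, A = 0.070686 in², x = 9.6 in, Ī = 0.00039761 in⁴.
By symmetry the centroid is at mid-width, x̄ = 6 in.
Transfer each piece to the vertical centroidal axis using Ī + A·d² with d = x − 6:
  plate: d = 0 in → contributes +403.2 in⁴
  hole 1: d = -3.6 in → contributes −0.91649 in⁴
  hole 2: d = -1.2 in → contributes −0.10219 in⁴
  hole 3: d = 1.2 in → contributes −0.10219 in⁴
  hole 4: d = 3.6 in → contributes −0.91649 in⁴
Total I = 401.16 in⁴.

I_y ≈ 401 in⁴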